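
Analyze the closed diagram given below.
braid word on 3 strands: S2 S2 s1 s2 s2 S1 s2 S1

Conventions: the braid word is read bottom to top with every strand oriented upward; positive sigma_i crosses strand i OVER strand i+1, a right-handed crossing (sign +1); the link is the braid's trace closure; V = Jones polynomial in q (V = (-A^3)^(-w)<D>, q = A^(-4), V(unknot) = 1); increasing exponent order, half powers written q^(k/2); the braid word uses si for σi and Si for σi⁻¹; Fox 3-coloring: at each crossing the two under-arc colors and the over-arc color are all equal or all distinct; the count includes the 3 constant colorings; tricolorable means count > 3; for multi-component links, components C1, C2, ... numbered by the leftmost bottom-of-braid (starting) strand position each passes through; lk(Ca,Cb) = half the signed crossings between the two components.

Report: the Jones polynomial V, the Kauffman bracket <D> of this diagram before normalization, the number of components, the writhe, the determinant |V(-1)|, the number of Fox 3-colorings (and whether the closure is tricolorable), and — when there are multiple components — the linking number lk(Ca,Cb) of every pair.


Jones polynomial: V(q) = -q^-3 + 2q^-2 - 2q^-1 + 3 - 2q + 2q^2 - q^3
<D> = -A^-12 + 2A^-8 - 2A^-4 + 3 - 2A^4 + 2A^8 - A^12; writhe 0
components 1, writhe 0 (8 crossings)
3-colorings: 3 of 3^8, det 13 — not tricolorable
note: |V(-1)| = 13: so not tricolorable, since 3 does not divide 13


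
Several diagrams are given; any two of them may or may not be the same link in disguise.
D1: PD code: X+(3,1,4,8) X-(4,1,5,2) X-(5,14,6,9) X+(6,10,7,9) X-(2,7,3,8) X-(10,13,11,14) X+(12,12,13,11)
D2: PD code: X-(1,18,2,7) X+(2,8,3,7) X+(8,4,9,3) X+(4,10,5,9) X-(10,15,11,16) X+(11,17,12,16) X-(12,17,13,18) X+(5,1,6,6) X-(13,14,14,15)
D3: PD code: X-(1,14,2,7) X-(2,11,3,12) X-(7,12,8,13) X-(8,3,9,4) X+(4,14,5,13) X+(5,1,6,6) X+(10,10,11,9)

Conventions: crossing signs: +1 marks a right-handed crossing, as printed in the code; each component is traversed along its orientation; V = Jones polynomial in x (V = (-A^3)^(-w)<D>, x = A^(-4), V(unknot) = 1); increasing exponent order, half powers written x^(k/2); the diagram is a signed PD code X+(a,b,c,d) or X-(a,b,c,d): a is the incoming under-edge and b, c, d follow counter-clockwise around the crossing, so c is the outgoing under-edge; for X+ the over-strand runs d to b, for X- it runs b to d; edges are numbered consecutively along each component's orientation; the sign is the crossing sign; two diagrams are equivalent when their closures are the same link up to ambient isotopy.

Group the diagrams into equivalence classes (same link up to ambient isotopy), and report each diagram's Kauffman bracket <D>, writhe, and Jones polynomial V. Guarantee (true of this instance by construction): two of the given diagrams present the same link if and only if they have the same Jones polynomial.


equivalence classes: {D1} | {D2} | {D3}
D1 (bracket A^-5 + A^-1; 7 crossings at w = -1): V = -x^(-1/2) - x^(1/2)
D2 (bracket A^-7 + A; 9 crossings at w = +1): V = -x^(1/2) - x^(5/2)
V(D3) = -x^(-5/2) - x^(-1/2)  (w -1, c 7, <D> = A^-1 + A^7)
observation: 3 values of V(x) split the 3 diagrams


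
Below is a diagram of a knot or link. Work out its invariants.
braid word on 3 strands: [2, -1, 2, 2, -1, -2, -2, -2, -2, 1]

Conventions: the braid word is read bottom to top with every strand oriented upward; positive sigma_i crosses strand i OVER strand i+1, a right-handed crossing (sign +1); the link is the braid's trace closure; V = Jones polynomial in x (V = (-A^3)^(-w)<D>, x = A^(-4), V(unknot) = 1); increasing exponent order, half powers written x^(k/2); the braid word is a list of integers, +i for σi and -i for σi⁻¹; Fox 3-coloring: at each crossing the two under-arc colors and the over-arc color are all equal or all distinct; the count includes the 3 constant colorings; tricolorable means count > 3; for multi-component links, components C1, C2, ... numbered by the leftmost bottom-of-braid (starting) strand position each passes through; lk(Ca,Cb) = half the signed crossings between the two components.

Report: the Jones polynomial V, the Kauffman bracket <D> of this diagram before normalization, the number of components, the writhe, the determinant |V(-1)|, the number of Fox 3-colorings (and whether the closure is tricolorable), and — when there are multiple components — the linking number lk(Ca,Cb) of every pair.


Jones polynomial: V(x) = -x^-6 + x^-5 - 2x^-4 + 3x^-3 - 2x^-2 + 3x^-1 - 1 + x - x^2
<D> = -A^-14 + A^-10 - A^-6 + 3A^-2 - 2A^2 + 3A^6 - 2A^10 + A^14 - A^18; writhe -2
components 1, writhe -2 (10 crossings)
3-colorings: 9 of 3^10, det 15 — tricolorable
note: w = -2 shifts under R1 moves; the (-A^3)^(2) factor cancels that in V


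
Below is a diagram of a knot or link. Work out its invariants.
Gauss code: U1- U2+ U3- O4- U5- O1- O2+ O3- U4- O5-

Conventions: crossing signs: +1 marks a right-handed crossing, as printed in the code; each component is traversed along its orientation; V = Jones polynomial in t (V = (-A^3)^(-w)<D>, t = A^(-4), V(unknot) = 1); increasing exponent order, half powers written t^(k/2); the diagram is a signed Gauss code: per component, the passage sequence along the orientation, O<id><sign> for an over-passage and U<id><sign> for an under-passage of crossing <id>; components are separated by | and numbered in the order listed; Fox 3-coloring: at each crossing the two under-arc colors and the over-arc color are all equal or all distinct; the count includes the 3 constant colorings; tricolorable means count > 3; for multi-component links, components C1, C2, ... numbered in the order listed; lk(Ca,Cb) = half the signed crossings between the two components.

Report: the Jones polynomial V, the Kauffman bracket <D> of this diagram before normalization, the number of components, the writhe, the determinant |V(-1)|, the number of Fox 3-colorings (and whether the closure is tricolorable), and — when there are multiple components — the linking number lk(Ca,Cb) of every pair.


V(t) = -t^-4 + t^-3 + t^-1
bracket: -A^-5 - A^3 + A^7, w = -3
1 component, writhe -3, over 5 crossings
det 3, colorings 9 of 3^5 — tricolorable
observation: det 3 = |V(-1)|; divisible by 3, so tricolorable


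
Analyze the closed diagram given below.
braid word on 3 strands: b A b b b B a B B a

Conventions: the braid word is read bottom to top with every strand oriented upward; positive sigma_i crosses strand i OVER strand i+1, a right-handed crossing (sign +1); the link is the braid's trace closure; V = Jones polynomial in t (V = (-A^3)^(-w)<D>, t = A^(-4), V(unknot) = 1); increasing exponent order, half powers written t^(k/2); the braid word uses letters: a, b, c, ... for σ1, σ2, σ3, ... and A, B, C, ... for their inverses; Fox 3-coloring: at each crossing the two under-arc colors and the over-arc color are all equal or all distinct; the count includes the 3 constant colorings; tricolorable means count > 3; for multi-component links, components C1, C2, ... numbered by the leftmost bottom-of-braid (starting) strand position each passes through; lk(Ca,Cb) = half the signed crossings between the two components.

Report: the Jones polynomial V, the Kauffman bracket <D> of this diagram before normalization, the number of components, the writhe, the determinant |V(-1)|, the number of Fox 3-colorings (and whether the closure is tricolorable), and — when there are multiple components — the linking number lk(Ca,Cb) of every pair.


Jones polynomial: V(t) = -t^-1 + 2 - t + 2t^2 - t^3 + t^4 - t^5
<D> = -A^-14 + A^-10 - A^-6 + 2A^-2 - A^2 + 2A^6 - A^10; writhe +2
components 1, writhe +2 (10 crossings)
3-colorings: 9 of 3^10, det 9 — tricolorable
note: inverse pairs cancel, leaving σ2 σ1⁻¹ σ2 σ2 σ1 σ2⁻¹ σ2⁻¹ σ1


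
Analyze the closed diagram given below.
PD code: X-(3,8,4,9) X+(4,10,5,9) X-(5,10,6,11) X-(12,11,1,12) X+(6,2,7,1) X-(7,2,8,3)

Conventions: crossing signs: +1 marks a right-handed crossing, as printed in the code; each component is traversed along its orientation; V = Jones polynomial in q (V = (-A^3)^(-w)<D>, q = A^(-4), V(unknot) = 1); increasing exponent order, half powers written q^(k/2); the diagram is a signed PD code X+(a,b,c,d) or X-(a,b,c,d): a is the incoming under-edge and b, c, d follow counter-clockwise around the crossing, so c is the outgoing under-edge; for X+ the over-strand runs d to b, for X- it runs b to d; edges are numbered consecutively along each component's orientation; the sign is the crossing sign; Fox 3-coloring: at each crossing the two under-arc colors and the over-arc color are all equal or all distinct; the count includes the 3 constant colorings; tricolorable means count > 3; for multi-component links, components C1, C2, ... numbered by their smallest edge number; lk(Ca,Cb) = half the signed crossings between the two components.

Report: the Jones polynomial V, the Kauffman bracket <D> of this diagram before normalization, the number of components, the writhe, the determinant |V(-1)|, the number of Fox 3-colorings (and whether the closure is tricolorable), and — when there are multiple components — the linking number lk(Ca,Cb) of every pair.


Jones polynomial: V(q) = 1
<D> = A^-6; writhe -2
components 1, writhe -2 (6 crossings)
3-colorings: 3 of 3^6, det 1 — not tricolorable
note: w = -2 shifts under R1 moves; the (-A^3)^(2) factor cancels that in V


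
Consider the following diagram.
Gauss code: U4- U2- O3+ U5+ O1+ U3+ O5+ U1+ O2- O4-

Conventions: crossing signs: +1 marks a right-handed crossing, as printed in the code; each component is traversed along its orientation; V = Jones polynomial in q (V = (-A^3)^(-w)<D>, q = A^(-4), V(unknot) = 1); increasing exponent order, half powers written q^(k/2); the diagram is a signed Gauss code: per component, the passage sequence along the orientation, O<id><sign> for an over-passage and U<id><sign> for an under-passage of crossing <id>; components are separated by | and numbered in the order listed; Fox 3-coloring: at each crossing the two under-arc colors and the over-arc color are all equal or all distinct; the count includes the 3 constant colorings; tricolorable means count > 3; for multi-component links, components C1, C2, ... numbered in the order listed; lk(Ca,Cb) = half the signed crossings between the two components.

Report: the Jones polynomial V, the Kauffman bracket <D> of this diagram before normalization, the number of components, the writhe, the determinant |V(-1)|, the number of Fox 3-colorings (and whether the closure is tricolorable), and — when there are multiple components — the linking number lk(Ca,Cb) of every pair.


V = q + q^3 - q^4
<D> = A^-13 - A^-9 - A^-1 (w = +1)
1 component over 5 crossings, w = +1
9 Fox colorings among 3^5, |V(-1)| = 3: tricolorable
why: V spans 3 powers of q: at least 3 crossings in any diagram


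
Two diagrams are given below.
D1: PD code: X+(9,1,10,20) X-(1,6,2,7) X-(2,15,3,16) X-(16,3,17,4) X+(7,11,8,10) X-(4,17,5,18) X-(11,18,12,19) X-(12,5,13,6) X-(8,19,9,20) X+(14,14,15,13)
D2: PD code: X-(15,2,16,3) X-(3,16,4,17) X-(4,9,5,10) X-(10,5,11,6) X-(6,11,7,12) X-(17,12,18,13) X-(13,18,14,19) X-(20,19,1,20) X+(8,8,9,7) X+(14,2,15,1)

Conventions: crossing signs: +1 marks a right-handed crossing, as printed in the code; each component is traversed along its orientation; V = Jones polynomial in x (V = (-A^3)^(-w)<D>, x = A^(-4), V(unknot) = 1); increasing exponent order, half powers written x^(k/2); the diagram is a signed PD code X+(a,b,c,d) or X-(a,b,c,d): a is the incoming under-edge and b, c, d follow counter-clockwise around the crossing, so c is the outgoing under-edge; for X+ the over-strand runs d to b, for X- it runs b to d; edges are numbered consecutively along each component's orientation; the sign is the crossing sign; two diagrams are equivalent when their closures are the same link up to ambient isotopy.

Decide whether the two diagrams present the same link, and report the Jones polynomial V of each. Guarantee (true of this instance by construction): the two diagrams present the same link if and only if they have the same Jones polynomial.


equivalent: no
D1 (bracket A^-4 + A^4 - A^8 + A^12 - A^16; 10 crossings at w = -4): V = -x^-7 + x^-6 - x^-5 + x^-4 + x^-2
V(D2) = x^-8 - 2x^-7 + x^-6 - 2x^-5 + 2x^-4 + x^-2  [10 crossings, <D> = A^-10 + 2A^-2 - 2A^2 + A^6 - 2A^10 + A^14, w = -6]
observation: 2 classes among 2 diagrams; unequal V(x) rules out equality


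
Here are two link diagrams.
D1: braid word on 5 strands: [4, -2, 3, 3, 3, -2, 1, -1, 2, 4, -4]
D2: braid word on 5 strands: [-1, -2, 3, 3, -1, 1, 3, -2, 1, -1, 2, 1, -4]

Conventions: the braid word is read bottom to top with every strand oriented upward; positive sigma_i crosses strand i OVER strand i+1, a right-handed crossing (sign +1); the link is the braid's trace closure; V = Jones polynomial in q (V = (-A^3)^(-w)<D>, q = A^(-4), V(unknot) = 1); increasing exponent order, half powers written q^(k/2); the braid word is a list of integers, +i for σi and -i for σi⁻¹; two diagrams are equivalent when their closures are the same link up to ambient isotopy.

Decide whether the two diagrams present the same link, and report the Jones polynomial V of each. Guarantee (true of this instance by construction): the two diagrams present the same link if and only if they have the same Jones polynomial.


same link: yes
V(D1) = -q^(1/2) - q^(3/2) - q^(5/2) + q^(9/2)  [11 crossings, <D> = -A^-9 + A^-1 + A^3 + A^7, w = +3]
D2 (bracket -A^-15 + A^-7 + A^-3 + A; 13 crossings at w = +1): V = -q^(1/2) - q^(3/2) - q^(5/2) + q^(9/2)
note: one V(q) for all 2 diagrams — one class (guaranteed)


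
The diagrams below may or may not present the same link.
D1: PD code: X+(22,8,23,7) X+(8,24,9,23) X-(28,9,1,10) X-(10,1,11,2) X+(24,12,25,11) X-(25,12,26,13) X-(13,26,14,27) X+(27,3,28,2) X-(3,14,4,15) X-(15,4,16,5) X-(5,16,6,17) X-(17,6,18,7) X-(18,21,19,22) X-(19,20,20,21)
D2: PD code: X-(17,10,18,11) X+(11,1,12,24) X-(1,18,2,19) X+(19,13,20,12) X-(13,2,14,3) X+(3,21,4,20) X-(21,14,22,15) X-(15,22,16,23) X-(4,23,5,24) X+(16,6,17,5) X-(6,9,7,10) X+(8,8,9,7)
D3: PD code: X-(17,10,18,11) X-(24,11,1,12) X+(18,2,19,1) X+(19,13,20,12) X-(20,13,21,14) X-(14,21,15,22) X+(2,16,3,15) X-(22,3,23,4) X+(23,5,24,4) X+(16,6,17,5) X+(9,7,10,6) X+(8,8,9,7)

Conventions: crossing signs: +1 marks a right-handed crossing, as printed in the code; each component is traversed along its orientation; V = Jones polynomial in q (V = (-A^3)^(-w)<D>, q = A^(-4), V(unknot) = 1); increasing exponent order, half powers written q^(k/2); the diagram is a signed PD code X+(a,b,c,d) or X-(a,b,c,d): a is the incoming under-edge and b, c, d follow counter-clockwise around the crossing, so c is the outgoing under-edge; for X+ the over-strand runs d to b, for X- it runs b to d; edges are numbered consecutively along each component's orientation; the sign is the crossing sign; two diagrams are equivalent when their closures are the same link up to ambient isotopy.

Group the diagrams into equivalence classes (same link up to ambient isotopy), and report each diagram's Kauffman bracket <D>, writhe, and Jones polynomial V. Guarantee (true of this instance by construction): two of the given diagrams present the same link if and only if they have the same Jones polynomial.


classes: {D1} | {D2} | {D3}
V(D1) = -q^-6 + q^-5 - q^-4 + 2q^-3 - q^-2 + q^-1  [14 crossings, <D> = A^-14 - A^-10 + 2A^-6 - A^-2 + A^2 - A^6, w = -6]
D2 (bracket A^-10 - A^-6 + 2A^-2 - 2A^2 + 2A^6 - 2A^10 + A^14; 12 crossings at w = -2): V = q^-5 - 2q^-4 + 2q^-3 - 2q^-2 + 2q^-1 - 1 + q
V(D3) = q^-2 - q^-1 + 1 - q + q^2  (w +2, c 12, <D> = A^-2 - A^2 + A^6 - A^10 + A^14)
insight: comparing 3 Jones polynomials yields 3 groups


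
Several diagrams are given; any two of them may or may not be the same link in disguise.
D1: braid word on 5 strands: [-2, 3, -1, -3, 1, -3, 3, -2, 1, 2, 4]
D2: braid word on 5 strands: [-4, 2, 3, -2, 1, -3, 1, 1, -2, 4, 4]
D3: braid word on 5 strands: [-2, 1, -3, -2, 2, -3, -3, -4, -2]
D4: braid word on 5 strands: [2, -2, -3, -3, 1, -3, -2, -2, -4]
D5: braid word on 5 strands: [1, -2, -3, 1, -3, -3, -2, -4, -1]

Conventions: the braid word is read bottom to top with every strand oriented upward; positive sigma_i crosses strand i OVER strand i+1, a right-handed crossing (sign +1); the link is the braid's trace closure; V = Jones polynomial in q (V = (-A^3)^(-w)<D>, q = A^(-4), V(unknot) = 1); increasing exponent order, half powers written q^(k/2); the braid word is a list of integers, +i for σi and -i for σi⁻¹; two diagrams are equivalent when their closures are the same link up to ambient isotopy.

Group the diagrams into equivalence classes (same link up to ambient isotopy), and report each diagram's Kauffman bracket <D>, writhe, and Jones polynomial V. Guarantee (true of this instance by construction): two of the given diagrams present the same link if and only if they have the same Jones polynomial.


equivalence classes: {D1} | {D2} | {D3, D4, D5}
D1 (bracket A + A^5; 11 crossings at w = +1): V = -q^(-1/2) - q^(1/2)
D2 (bracket -A^-9 + A^-1 + A^3 + A^7; 11 crossings at w = +3): V = -q^(1/2) - q^(3/2) - q^(5/2) + q^(9/2)
D3 (bracket A^-9 + 2A^-1 - A^3 + A^7 - A^11; 9 crossings at w = -5): V = q^(-13/2) - q^(-11/2) + q^(-9/2) - 2q^(-7/2) - q^(-3/2)
V(D4) = q^(-13/2) - q^(-11/2) + q^(-9/2) - 2q^(-7/2) - q^(-3/2)  (w -5, c 9, <D> = A^-9 + 2A^-1 - A^3 + A^7 - A^11)
V(D5) = q^(-13/2) - q^(-11/2) + q^(-9/2) - 2q^(-7/2) - q^(-3/2)  (w -5, c 9, <D> = A^-9 + 2A^-1 - A^3 + A^7 - A^11)
key observation: 3 values of V(q) split the 5 diagrams


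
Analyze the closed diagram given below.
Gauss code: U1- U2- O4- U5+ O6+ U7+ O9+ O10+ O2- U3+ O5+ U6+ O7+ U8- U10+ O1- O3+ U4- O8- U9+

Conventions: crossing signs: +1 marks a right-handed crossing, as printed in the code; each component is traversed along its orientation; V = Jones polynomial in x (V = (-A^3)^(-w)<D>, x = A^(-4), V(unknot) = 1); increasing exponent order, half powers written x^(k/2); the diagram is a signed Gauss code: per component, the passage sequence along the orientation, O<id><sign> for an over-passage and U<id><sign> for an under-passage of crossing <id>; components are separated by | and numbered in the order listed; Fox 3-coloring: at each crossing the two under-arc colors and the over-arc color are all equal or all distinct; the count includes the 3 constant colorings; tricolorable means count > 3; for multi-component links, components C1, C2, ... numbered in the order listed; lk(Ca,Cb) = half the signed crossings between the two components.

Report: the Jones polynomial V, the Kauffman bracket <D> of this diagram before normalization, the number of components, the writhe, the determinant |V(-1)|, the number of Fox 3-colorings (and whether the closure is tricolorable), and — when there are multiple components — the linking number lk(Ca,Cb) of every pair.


V(x) = -x^-2 + 2x^-1 - 3 + 5x - 4x^2 + 5x^3 - 4x^4 + 2x^5 - x^6
bracket: -A^-18 + 2A^-14 - 4A^-10 + 5A^-6 - 4A^-2 + 5A^2 - 3A^6 + 2A^10 - A^14, w = +2
1 component, writhe +2, over 10 crossings
det 27, colorings 9 of 3^10 — tricolorable
observation: |V(-1)| = 27: so tricolorable, since 3 divides 27


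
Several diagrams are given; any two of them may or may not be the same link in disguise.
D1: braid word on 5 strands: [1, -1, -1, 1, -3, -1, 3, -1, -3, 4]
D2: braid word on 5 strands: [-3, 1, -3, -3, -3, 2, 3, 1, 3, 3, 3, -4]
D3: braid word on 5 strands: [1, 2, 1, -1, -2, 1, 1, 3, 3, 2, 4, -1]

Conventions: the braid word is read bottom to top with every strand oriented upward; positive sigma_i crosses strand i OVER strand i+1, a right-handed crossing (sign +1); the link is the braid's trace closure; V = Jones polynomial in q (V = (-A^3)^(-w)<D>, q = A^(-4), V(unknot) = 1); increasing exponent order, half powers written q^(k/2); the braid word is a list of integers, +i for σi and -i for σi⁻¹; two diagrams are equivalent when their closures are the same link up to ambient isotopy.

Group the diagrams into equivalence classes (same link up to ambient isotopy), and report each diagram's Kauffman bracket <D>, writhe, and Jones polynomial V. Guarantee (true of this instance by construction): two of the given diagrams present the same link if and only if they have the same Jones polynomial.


classes: {D1} | {D2} | {D3}
V(D1) = q^-3 + q^-2 + q^-1 + 1  [10 crossings, <D> = A^-6 + A^-2 + A^2 + A^6, w = -2]
V(D2) = 1 + q + q^2 + q^3  (w +2, c 12, <D> = A^-6 + A^-2 + A^2 + A^6)
V(D3) = q + 2q^3 + q^5  [12 crossings, <D> = A^-2 + 2A^6 + A^14, w = +6]
note: comparing 3 Jones polynomials yields 3 groups


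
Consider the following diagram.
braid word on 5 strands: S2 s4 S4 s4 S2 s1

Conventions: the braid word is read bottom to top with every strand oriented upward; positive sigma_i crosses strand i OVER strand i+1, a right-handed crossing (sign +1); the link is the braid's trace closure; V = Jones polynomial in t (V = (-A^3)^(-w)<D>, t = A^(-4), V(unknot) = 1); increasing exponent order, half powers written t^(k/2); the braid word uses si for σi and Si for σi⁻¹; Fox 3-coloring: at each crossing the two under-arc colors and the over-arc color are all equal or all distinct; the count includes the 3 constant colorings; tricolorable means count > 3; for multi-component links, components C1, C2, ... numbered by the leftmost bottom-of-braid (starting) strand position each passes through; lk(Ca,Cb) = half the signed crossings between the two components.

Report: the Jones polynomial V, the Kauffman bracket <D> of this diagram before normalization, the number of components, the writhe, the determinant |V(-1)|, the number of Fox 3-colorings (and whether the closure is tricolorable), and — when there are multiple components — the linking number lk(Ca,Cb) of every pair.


Jones polynomial: V(t) = t^-3 + t^-2 + t^-1 + 1
<D> = 1 + A^4 + A^8 + A^12; writhe 0
components 3, writhe 0 (6 crossings)
linking number lk(C1,C2) = -1
lk(C1,C3): 0
lk(C2,C3) = 0
3-colorings: 9 of 3^6, det 0 — tricolorable
note: |V(-1)| = 0: so tricolorable, since 3 divides 0


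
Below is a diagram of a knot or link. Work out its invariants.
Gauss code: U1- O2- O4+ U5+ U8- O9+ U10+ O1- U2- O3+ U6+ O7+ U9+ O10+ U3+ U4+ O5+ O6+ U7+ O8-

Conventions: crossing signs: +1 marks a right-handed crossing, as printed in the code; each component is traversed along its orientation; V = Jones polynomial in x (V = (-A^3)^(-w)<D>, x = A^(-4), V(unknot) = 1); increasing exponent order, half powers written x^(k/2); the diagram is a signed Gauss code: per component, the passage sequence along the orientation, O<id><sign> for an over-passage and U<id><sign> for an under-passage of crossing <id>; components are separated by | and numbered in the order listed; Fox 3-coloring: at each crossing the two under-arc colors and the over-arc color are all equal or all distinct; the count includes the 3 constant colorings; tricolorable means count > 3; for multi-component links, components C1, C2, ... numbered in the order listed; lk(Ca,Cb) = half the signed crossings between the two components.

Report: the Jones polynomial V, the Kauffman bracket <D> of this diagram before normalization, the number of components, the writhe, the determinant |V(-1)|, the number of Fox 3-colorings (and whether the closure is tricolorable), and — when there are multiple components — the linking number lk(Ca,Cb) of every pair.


V = -1 + 3x - 3x^2 + 5x^3 - 5x^4 + 4x^5 - 3x^6 + 2x^7 - x^8
<D> = -A^-20 + 2A^-16 - 3A^-12 + 4A^-8 - 5A^-4 + 5 - 3A^4 + 3A^8 - A^12 (w = +4)
1 component over 10 crossings, w = +4
9 Fox colorings among 3^10, |V(-1)| = 27: tricolorable
why: det 27 = |V(-1)|; divisible by 3, so tricolorable


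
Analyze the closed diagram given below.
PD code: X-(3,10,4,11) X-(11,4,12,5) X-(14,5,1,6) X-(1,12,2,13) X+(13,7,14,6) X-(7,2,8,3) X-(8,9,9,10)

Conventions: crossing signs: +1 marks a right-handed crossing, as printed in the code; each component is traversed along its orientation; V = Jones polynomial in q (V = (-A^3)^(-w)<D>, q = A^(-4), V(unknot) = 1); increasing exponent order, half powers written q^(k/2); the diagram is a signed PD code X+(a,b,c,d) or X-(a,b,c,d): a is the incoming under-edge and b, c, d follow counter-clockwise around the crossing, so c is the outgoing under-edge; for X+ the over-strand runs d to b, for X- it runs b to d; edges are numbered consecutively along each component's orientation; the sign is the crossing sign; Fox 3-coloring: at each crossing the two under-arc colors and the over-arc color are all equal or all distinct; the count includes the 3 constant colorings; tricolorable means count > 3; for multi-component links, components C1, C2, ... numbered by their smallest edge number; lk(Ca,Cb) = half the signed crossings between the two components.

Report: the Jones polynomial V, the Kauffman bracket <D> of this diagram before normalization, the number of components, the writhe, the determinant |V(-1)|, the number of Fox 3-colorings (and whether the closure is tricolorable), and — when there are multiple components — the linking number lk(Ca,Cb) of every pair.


V(q) = -q^-4 + q^-3 + q^-1
bracket: -A^-11 - A^-3 + A, w = -5
1 component, writhe -5, over 7 crossings
det 3, colorings 9 of 3^7 — tricolorable
observation: |V(-1)| = 3: so tricolorable, since 3 divides 3


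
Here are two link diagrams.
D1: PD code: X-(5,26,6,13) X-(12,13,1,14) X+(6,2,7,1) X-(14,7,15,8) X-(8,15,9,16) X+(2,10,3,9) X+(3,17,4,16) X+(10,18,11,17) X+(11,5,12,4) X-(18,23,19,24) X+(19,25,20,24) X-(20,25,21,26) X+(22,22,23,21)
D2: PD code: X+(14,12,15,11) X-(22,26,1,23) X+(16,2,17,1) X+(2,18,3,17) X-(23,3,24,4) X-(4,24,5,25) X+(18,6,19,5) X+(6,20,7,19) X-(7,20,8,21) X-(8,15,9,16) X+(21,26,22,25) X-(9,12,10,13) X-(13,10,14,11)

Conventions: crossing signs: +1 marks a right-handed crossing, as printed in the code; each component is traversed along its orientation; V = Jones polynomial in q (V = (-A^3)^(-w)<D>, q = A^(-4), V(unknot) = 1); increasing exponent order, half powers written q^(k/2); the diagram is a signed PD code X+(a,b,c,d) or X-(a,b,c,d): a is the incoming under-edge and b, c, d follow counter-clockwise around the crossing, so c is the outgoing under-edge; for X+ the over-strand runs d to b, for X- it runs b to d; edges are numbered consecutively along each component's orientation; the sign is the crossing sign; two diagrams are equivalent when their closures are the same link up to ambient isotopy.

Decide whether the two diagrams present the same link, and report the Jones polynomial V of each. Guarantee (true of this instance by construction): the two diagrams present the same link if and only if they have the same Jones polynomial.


same link: yes
V(D1) = -q^(-3/2) - 2q^(1/2) + q^(3/2) - q^(5/2) + q^(7/2)  [13 crossings, <D> = -A^-11 + A^-7 - A^-3 + 2A + A^9, w = +1]
D2 (bracket -A^-17 + A^-13 - A^-9 + 2A^-5 + A^3; 13 crossings at w = -1): V = -q^(-3/2) - 2q^(1/2) + q^(3/2) - q^(5/2) + q^(7/2)
note: one V(q) for all 2 diagrams — one class (guaranteed)


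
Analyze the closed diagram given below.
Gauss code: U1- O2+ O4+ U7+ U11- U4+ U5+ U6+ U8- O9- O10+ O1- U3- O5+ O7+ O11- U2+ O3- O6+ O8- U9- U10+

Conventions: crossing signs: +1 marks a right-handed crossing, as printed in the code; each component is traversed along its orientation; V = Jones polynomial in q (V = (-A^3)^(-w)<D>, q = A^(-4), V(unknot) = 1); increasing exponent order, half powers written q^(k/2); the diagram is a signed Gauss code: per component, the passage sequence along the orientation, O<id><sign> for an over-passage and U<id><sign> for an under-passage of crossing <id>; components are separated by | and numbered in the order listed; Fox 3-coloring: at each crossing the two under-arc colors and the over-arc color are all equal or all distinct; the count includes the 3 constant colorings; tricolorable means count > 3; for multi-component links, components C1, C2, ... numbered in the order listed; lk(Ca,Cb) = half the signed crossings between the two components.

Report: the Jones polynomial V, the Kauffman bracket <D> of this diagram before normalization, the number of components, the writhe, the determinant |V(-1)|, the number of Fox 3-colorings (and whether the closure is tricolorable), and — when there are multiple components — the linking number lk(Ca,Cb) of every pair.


V = q^-2 - q^-1 + 1 - q + q^2
<D> = -A^-5 + A^-1 - A^3 + A^7 - A^11 (w = +1)
1 component over 11 crossings, w = +1
3 Fox colorings among 3^11, |V(-1)| = 5: not tricolorable
why: w = +1 (over 11 crossings) is diagram-only; (-A^3)^(-1) removes it from V


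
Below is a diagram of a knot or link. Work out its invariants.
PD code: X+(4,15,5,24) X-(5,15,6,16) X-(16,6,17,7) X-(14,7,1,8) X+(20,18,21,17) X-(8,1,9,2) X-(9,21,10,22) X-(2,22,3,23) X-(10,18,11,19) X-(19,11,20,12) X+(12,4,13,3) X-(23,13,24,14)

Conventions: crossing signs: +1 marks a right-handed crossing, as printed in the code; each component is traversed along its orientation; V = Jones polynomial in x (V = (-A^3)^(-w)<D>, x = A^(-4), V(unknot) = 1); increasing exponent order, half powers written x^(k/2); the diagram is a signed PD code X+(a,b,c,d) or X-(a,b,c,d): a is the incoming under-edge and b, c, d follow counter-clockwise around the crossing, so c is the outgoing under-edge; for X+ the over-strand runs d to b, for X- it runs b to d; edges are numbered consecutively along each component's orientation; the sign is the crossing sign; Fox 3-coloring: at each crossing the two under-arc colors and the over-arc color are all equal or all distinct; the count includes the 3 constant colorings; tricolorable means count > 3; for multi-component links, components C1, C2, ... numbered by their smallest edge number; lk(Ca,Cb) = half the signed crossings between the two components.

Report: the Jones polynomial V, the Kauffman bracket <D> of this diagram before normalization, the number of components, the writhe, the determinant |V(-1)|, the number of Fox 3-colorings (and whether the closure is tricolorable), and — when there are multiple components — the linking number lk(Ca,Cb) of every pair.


V(x) = -x^(-15/2) + x^(-13/2) - 2x^(-11/2) + 2x^(-9/2) - 2x^(-7/2) + x^(-5/2) - x^(-3/2)
bracket: -A^-12 + A^-8 - 2A^-4 + 2 - 2A^4 + A^8 - A^12, w = -6
2 components, writhe -6, over 12 crossings
lk(C1,C2) = -3
det 10, colorings 3 of 3^12 — not tricolorable
observation: w = -6 shifts under R1 moves; the (-A^3)^(6) factor cancels that in V


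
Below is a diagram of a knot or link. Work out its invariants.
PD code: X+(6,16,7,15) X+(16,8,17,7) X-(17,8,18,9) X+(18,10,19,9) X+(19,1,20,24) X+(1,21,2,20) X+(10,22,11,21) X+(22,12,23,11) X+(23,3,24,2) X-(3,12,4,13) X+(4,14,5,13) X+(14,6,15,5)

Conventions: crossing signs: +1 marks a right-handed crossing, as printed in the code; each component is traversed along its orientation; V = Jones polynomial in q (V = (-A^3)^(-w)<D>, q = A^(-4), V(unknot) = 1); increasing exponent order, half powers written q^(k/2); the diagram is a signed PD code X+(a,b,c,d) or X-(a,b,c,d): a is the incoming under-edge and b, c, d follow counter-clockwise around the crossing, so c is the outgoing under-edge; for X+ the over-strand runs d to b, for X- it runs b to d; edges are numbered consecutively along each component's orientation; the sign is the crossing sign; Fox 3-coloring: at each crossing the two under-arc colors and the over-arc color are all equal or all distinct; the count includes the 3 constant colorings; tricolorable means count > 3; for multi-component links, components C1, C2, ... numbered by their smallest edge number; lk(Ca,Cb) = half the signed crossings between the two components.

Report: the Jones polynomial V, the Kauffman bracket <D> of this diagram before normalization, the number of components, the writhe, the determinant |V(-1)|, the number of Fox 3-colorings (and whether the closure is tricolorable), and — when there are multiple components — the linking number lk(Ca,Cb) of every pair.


V(q) = q^3 + q^5 - q^8
bracket: -A^-8 + A^4 + A^12, w = +8
1 component, writhe +8, over 12 crossings
det 3, colorings 9 of 3^12 — tricolorable
observation: V spans 5 powers of q: at least 5 crossings in any diagram


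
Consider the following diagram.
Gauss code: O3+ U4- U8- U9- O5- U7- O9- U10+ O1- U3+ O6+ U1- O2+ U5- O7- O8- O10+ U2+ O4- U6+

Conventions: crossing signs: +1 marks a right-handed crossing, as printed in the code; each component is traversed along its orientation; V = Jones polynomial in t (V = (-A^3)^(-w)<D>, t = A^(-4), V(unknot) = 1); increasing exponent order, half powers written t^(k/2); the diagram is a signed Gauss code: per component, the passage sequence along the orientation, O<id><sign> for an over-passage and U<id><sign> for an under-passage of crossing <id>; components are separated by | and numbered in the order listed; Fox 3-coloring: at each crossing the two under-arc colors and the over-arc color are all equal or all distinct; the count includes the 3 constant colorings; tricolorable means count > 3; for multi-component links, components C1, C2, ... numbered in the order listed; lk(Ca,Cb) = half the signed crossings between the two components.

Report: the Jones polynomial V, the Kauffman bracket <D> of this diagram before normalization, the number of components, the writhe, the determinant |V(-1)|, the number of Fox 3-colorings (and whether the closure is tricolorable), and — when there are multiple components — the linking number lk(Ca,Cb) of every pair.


V = t^-4 - t^-3 + t^-2 - 2t^-1 + 2 - t + t^2
<D> = A^-14 - A^-10 + 2A^-6 - 2A^-2 + A^2 - A^6 + A^10 (w = -2)
1 component over 10 crossings, w = -2
9 Fox colorings among 3^10, |V(-1)| = 9: tricolorable
why: |V(-1)| = 9: so tricolorable, since 3 divides 9


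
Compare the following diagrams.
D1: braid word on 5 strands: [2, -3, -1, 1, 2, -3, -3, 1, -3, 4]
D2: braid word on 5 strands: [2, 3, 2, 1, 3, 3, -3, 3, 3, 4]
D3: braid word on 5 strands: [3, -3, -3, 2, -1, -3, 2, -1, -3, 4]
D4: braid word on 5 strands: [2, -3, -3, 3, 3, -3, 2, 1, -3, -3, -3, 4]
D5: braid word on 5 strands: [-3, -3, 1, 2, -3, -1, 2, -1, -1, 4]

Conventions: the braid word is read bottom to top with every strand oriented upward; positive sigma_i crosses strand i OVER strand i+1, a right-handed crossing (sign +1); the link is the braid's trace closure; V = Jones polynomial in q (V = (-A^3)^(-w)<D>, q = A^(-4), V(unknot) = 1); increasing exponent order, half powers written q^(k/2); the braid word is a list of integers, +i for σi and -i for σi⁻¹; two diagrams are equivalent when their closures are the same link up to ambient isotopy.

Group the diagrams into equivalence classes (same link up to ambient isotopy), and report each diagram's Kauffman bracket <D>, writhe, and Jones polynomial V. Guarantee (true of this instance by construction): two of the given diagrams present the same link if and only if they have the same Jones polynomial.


equivalence classes: {D1, D4} | {D2} | {D3, D5}
D1 (bracket A^-4 - 1 + 2A^4 - 2A^8 + 2A^12 - 2A^16 + A^20; 10 crossings at w = 0): V = q^-5 - 2q^-4 + 2q^-3 - 2q^-2 + 2q^-1 - 1 + q
D2 (bracket -A^-4 + 1 - A^4 + A^8 + A^16; 10 crossings at w = +8): V = q^2 + q^4 - q^5 + q^6 - q^7
V(D3) = -q^-6 + 2q^-5 - 3q^-4 + 4q^-3 - 3q^-2 + 3q^-1 - 2 + q  [10 crossings, <D> = A^-10 - 2A^-6 + 3A^-2 - 3A^2 + 4A^6 - 3A^10 + 2A^14 - A^18, w = -2]
D4 (bracket A^-4 - 1 + 2A^4 - 2A^8 + 2A^12 - 2A^16 + A^20; 12 crossings at w = 0): V = q^-5 - 2q^-4 + 2q^-3 - 2q^-2 + 2q^-1 - 1 + q
V(D5) = -q^-6 + 2q^-5 - 3q^-4 + 4q^-3 - 3q^-2 + 3q^-1 - 2 + q  (w -2, c 10, <D> = A^-10 - 2A^-6 + 3A^-2 - 3A^2 + 4A^6 - 3A^10 + 2A^14 - A^18)
key observation: V(q) takes 3 values over 5 diagrams, fixing the grouping


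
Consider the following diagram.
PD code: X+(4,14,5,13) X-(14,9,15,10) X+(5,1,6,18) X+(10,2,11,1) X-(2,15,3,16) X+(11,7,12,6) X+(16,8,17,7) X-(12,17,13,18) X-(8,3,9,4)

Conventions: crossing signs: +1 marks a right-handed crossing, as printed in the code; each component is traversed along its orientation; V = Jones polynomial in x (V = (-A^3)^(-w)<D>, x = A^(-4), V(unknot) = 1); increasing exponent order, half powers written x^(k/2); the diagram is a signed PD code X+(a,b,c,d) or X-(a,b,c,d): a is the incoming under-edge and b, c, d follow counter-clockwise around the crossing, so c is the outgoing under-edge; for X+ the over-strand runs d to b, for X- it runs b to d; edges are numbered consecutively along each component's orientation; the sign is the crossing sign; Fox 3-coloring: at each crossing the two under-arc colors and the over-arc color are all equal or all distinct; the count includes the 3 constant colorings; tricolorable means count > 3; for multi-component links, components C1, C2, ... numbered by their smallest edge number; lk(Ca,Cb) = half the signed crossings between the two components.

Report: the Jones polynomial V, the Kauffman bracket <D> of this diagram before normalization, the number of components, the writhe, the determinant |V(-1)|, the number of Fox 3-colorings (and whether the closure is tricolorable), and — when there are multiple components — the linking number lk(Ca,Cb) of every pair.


V(x) = -x^-3 + 3x^-2 - 3x^-1 + 4 - 4x + 3x^2 - 2x^3 + x^4
bracket: -A^-13 + 2A^-9 - 3A^-5 + 4A^-1 - 4A^3 + 3A^7 - 3A^11 + A^15, w = +1
1 component, writhe +1, over 9 crossings
det 21, colorings 9 of 3^9 — tricolorable
observation: det 21 = |V(-1)|; divisible by 3, so tricolorable


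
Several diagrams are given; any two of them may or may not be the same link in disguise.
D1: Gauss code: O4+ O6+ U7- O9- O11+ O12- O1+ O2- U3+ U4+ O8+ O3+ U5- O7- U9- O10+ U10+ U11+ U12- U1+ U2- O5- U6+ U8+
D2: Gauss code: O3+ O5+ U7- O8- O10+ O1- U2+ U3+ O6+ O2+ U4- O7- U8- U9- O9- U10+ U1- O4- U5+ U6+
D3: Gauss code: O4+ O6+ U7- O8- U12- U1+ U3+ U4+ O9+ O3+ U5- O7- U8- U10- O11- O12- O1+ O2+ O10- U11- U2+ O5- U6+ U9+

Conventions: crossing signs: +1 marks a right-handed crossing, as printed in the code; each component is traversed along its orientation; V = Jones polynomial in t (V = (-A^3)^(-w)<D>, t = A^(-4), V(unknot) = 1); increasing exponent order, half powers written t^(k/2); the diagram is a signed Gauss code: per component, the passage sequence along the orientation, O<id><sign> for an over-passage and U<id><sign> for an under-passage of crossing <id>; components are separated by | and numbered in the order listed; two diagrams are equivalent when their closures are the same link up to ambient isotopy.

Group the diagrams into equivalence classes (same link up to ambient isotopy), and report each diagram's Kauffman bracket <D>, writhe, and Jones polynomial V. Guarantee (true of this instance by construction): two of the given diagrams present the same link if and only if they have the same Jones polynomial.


grouping into links: {D1, D2, D3}
V(D1) = -t^-3 + 2t^-2 - 2t^-1 + 3 - 2t + 2t^2 - t^3  (w +2, c 12, <D> = -A^-6 + 2A^-2 - 2A^2 + 3A^6 - 2A^10 + 2A^14 - A^18)
V(D2) = -t^-3 + 2t^-2 - 2t^-1 + 3 - 2t + 2t^2 - t^3  [10 crossings, <D> = -A^-12 + 2A^-8 - 2A^-4 + 3 - 2A^4 + 2A^8 - A^12, w = 0]
D3 (bracket -A^-12 + 2A^-8 - 2A^-4 + 3 - 2A^4 + 2A^8 - A^12; 12 crossings at w = 0): V = -t^-3 + 2t^-2 - 2t^-1 + 3 - 2t + 2t^2 - t^3
why: one V(t) for all 3 diagrams — one class (guaranteed)


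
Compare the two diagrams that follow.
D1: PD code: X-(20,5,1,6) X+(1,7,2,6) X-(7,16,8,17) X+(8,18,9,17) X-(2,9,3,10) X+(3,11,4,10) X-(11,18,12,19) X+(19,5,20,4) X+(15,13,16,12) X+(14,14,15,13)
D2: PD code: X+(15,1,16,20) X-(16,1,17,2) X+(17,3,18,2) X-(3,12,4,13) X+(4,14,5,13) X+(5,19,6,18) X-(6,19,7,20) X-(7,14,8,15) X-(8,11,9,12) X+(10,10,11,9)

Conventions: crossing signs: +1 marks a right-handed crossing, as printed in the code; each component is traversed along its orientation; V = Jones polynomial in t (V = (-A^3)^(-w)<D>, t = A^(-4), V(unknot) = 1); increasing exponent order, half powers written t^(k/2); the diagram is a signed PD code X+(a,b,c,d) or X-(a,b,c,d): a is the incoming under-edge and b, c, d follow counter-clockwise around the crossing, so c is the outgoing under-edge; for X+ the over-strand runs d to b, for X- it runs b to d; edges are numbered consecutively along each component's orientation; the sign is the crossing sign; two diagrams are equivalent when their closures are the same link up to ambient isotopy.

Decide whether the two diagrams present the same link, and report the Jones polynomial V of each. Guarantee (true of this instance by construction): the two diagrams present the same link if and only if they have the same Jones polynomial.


equivalent: yes
D1 (bracket A^6; 10 crossings at w = +2): V = 1
V(D2) = 1  (w 0, c 10, <D> = 1)
key observation: Reidemeister moves carry D1 (10 crossings) to D2 (10)
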